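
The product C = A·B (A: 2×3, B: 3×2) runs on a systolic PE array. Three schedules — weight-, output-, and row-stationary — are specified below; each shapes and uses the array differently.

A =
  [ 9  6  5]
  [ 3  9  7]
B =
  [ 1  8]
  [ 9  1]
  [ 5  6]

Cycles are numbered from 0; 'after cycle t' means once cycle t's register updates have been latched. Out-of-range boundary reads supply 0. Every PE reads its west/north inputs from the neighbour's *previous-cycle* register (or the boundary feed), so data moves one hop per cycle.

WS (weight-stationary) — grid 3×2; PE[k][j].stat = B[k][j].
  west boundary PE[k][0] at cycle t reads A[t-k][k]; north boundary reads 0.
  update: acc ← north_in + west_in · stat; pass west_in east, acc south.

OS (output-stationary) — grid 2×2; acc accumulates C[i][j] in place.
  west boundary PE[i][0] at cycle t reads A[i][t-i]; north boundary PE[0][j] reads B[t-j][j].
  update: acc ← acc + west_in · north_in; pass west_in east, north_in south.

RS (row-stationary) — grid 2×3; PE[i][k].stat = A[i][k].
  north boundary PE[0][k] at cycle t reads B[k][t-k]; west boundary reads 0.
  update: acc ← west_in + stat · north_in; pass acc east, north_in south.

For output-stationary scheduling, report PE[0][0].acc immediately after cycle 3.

PE[0][0].acc = 88

OS on a 2×2 grid — tracing PE[0][0] and its feeders:
  t=0 PE[0][0]: acc=9 h=9 v=1
  t=1 PE[0][0]: acc=63 h=6 v=9
  t=2 PE[0][0]: acc=88 h=5 v=5
  t=3 PE[0][0]: acc=88 h=0 v=0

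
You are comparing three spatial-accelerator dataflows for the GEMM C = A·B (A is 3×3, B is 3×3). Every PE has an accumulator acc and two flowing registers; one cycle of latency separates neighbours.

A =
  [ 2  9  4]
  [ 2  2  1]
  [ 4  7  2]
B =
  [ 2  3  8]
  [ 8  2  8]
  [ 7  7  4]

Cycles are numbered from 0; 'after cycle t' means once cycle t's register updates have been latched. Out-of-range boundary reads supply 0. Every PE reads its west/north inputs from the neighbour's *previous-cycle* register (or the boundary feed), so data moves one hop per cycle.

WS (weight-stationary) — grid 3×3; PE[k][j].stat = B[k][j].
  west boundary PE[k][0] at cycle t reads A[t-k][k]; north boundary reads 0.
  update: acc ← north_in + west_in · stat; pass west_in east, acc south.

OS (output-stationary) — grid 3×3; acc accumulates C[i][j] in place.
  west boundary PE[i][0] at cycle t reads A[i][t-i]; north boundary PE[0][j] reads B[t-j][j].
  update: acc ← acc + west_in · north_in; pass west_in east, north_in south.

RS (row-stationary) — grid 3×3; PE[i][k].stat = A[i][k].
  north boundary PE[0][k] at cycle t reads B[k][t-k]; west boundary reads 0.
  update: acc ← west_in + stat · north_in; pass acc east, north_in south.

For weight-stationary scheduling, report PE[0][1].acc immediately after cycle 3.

PE[0][1].acc = 12

WS (3×3). Following PE[0][1] plus its west/north inputs:
  0: (0,0).acc=4  regs=<2,4>
  0: (0,1).acc=0  regs=<0,0>
  1: (0,0).acc=4  regs=<2,4>
  1: (0,1).acc=6  regs=<2,6>
  2: (0,0).acc=8  regs=<4,8>
  2: (0,1).acc=6  regs=<2,6>
  3: (0,0).acc=0  regs=<0,0>
  3: (0,1).acc=12  regs=<4,12>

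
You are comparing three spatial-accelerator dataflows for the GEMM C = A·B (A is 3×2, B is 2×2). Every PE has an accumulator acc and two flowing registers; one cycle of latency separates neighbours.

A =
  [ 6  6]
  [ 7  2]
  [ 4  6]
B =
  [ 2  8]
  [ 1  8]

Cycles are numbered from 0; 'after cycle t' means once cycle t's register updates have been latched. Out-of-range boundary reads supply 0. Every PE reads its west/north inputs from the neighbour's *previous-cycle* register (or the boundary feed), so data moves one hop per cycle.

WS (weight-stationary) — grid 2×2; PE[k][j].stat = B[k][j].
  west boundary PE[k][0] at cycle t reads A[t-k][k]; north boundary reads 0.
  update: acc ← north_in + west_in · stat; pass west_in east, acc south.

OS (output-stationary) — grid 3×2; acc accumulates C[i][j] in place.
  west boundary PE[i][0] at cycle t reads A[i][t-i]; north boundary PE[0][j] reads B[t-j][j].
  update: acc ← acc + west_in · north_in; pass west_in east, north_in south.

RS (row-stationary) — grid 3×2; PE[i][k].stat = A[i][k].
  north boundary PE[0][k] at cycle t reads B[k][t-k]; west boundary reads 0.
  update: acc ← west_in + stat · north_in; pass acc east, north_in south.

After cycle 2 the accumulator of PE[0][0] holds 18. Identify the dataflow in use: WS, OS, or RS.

dataflow = OS

WS (2×2 grid), PE[0][0]:
  [0] (0,0) acc=12 (h:6 v:12)
  [1] (0,0) acc=14 (h:7 v:14)
  [2] (0,0) acc=8 (h:4 v:8)
OS (3×2 grid), PE[0][0]:
  [0] (0,0) acc=12 (h:6 v:2)
  [1] (0,0) acc=18 (h:6 v:1)
  [2] (0,0) acc=18 (h:0 v:0)
RS (3×2 grid), PE[0][0]:
  [0] (0,0) acc=12 (h:12 v:2)
  [1] (0,0) acc=48 (h:48 v:8)
  [2] (0,0) acc=0 (h:0 v:0)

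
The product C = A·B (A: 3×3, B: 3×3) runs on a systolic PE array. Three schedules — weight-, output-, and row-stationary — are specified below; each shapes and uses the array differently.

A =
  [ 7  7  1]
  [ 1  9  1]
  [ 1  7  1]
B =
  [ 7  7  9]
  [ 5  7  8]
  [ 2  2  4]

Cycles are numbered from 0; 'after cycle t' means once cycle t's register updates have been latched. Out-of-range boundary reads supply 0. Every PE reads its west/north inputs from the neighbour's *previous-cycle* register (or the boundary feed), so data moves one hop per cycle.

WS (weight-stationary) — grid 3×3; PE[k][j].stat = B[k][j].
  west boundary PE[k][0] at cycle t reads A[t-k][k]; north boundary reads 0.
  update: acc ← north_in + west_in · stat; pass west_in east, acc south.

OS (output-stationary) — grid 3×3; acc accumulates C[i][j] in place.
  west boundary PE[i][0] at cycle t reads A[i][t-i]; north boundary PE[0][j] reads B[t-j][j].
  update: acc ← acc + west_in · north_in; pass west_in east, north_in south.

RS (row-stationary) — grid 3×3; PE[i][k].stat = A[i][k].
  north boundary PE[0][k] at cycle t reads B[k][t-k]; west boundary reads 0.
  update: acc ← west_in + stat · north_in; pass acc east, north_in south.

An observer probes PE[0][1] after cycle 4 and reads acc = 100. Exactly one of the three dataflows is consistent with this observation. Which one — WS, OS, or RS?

dataflow = OS

— WS: 3×3; PE[0][1] trace:
  cycle 0: PE[0][1] → acc 0, east 0, south 0
  cycle 1: PE[0][1] → acc 49, east 7, south 49
  cycle 2: PE[0][1] → acc 7, east 1, south 7
  cycle 3: PE[0][1] → acc 7, east 1, south 7
  cycle 4: PE[0][1] → acc 0, east 0, south 0
— OS: 3×3; PE[0][1] trace:
  cycle 0: PE[0][1] → acc 0, east 0, south 0
  cycle 1: PE[0][1] → acc 49, east 7, south 7
  cycle 2: PE[0][1] → acc 98, east 7, south 7
  cycle 3: PE[0][1] → acc 100, east 1, south 2
  cycle 4: PE[0][1] → acc 100, east 0, south 0
— RS: 3×3; PE[0][1] trace:
  cycle 0: PE[0][1] → acc 0, east 0, south 0
  cycle 1: PE[0][1] → acc 84, east 84, south 5
  cycle 2: PE[0][1] → acc 98, east 98, south 7
  cycle 3: PE[0][1] → acc 119, east 119, south 8
  cycle 4: PE[0][1] → acc 0, east 0, south 0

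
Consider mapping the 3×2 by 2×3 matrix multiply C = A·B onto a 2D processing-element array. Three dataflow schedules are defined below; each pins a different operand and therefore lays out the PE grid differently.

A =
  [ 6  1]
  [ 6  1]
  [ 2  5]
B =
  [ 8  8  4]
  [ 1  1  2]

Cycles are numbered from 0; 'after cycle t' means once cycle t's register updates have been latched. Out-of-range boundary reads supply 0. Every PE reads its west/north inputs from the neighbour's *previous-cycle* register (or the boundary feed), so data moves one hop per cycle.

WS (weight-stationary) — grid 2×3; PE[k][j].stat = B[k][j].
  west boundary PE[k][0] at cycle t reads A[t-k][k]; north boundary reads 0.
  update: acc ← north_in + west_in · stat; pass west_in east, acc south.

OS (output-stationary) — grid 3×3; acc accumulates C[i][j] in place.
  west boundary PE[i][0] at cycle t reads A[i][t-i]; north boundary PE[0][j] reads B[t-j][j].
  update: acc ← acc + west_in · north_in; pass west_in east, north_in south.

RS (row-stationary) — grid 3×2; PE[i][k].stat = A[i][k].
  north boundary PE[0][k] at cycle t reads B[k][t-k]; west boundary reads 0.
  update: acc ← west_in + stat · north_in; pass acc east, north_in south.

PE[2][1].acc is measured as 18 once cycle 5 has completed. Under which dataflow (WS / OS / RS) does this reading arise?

— WS: 2×3 array has no PE[2][1].
OS (3×3 grid), PE[2][1]:
  t=0 PE[2][1]: acc=0 h=0 v=0
  t=1 PE[2][1]: acc=0 h=0 v=0
  t=2 PE[2][1]: acc=0 h=0 v=0
  t=3 PE[2][1]: acc=16 h=2 v=8
  t=4 PE[2][1]: acc=21 h=5 v=1
  t=5 PE[2][1]: acc=21 h=0 v=0
RS (3×2 grid), PE[2][1]:
  t=0 PE[2][1]: acc=0 h=0 v=0
  t=1 PE[2][1]: acc=0 h=0 v=0
  t=2 PE[2][1]: acc=0 h=0 v=0
  t=3 PE[2][1]: acc=21 h=21 v=1
  t=4 PE[2][1]: acc=21 h=21 v=1
  t=5 PE[2][1]: acc=18 h=18 v=2

dataflow = RS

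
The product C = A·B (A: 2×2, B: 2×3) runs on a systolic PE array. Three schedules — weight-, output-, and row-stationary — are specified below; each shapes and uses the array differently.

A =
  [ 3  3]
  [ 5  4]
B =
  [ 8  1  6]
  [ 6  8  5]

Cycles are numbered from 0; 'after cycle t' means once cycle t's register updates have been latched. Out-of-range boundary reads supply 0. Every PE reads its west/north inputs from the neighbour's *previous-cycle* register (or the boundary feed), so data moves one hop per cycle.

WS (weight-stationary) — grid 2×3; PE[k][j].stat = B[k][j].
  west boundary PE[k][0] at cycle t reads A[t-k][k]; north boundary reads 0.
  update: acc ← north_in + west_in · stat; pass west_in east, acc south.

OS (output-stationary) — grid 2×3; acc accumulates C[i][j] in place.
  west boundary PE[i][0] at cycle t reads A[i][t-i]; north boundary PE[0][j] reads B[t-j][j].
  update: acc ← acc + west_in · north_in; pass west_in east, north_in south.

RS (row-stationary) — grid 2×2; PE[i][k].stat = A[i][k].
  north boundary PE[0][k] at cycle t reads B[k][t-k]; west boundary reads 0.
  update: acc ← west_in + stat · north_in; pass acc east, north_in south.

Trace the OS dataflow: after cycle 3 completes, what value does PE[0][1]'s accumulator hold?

OS (2×3). Following PE[0][1] plus its west/north inputs:
  step 0 · PE0,0: acc=24; fwd→3 fwd↓8
  step 0 · PE0,1: acc=0; fwd→0 fwd↓0
  step 1 · PE0,0: acc=42; fwd→3 fwd↓6
  step 1 · PE0,1: acc=3; fwd→3 fwd↓1
  step 2 · PE0,0: acc=42; fwd→0 fwd↓0
  step 2 · PE0,1: acc=27; fwd→3 fwd↓8
  step 3 · PE0,0: acc=42; fwd→0 fwd↓0
  step 3 · PE0,1: acc=27; fwd→0 fwd↓0

PE[0][1].acc = 27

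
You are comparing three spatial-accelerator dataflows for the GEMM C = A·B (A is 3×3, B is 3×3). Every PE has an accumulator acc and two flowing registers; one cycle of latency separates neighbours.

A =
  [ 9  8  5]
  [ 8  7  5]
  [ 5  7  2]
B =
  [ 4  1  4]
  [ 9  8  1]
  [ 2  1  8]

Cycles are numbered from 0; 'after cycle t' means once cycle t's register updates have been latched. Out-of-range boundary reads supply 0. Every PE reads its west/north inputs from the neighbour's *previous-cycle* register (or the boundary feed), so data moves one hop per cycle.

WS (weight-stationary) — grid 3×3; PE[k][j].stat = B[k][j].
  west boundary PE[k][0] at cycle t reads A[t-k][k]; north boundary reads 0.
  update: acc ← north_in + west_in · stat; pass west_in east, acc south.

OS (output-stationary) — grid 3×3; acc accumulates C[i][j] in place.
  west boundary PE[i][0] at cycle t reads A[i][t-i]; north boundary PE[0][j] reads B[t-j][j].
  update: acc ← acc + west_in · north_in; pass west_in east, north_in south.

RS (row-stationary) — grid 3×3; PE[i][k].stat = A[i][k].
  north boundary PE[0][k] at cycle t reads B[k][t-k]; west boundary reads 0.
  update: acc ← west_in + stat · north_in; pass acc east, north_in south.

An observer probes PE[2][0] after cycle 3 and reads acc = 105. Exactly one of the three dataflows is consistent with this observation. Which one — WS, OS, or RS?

WS [3×3] PE[2][0] across cycles:
  @0  [2,0]  acc 0  |  →0  ↓0
  @1  [2,0]  acc 0  |  →0  ↓0
  @2  [2,0]  acc 118  |  →5  ↓118
  @3  [2,0]  acc 105  |  →5  ↓105
OS [3×3] PE[2][0] across cycles:
  @0  [2,0]  acc 0  |  →0  ↓0
  @1  [2,0]  acc 0  |  →0  ↓0
  @2  [2,0]  acc 20  |  →5  ↓4
  @3  [2,0]  acc 83  |  →7  ↓9
RS [3×3] PE[2][0] across cycles:
  @0  [2,0]  acc 0  |  →0  ↓0
  @1  [2,0]  acc 0  |  →0  ↓0
  @2  [2,0]  acc 20  |  →20  ↓4
  @3  [2,0]  acc 5  |  →5  ↓1

dataflow = WS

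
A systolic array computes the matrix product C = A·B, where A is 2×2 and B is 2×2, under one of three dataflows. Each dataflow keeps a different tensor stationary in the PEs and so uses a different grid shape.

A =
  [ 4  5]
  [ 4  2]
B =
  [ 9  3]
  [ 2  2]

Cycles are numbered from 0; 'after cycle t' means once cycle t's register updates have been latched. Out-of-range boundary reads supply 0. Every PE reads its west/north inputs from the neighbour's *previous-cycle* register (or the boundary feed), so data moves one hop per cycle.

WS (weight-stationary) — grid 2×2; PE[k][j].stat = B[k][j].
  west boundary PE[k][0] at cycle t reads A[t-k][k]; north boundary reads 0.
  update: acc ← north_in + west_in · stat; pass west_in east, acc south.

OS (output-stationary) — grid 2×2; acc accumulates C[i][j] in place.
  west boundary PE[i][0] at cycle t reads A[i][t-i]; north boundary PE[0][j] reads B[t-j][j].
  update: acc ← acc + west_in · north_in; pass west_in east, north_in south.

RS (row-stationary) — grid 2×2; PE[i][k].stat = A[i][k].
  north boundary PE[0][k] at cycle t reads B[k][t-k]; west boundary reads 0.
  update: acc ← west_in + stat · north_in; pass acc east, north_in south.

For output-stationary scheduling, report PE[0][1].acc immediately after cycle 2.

Tracing OS — 2×2 array, target PE[0][1]:
  after 0 — PE[0][0] acc=36, pass-E 4, pass-S 9
  after 0 — PE[0][1] acc=0, pass-E 0, pass-S 0
  after 1 — PE[0][0] acc=46, pass-E 5, pass-S 2
  after 1 — PE[0][1] acc=12, pass-E 4, pass-S 3
  after 2 — PE[0][0] acc=46, pass-E 0, pass-S 0
  after 2 — PE[0][1] acc=22, pass-E 5, pass-S 2

PE[0][1].acc = 22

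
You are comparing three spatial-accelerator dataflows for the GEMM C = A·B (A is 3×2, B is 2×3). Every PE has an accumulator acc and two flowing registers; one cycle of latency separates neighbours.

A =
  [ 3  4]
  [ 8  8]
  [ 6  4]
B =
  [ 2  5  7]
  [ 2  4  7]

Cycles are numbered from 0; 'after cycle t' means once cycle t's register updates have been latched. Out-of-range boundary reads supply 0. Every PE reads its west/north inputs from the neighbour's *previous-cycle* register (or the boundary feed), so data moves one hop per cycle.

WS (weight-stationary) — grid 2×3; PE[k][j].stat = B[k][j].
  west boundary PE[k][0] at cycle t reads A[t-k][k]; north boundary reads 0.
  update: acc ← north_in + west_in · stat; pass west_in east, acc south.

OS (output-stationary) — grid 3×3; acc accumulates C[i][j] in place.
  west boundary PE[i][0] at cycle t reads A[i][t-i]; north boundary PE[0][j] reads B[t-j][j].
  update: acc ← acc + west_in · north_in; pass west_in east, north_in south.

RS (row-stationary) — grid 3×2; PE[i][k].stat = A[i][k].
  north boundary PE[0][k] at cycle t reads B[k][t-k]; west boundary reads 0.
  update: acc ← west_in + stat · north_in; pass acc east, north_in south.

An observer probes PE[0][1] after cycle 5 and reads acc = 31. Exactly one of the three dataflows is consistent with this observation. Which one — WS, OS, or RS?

dataflow = OS

WS [2×3] PE[0][1] across cycles:
  step 0 · PE0,1: acc=0; fwd→0 fwd↓0
  step 1 · PE0,1: acc=15; fwd→3 fwd↓15
  step 2 · PE0,1: acc=40; fwd→8 fwd↓40
  step 3 · PE0,1: acc=30; fwd→6 fwd↓30
  step 4 · PE0,1: acc=0; fwd→0 fwd↓0
  step 5 · PE0,1: acc=0; fwd→0 fwd↓0
OS [3×3] PE[0][1] across cycles:
  step 0 · PE0,1: acc=0; fwd→0 fwd↓0
  step 1 · PE0,1: acc=15; fwd→3 fwd↓5
  step 2 · PE0,1: acc=31; fwd→4 fwd↓4
  step 3 · PE0,1: acc=31; fwd→0 fwd↓0
  step 4 · PE0,1: acc=31; fwd→0 fwd↓0
  step 5 · PE0,1: acc=31; fwd→0 fwd↓0
RS [3×2] PE[0][1] across cycles:
  step 0 · PE0,1: acc=0; fwd→0 fwd↓0
  step 1 · PE0,1: acc=14; fwd→14 fwd↓2
  step 2 · PE0,1: acc=31; fwd→31 fwd↓4
  step 3 · PE0,1: acc=49; fwd→49 fwd↓7
  step 4 · PE0,1: acc=0; fwd→0 fwd↓0
  step 5 · PE0,1: acc=0; fwd→0 fwd↓0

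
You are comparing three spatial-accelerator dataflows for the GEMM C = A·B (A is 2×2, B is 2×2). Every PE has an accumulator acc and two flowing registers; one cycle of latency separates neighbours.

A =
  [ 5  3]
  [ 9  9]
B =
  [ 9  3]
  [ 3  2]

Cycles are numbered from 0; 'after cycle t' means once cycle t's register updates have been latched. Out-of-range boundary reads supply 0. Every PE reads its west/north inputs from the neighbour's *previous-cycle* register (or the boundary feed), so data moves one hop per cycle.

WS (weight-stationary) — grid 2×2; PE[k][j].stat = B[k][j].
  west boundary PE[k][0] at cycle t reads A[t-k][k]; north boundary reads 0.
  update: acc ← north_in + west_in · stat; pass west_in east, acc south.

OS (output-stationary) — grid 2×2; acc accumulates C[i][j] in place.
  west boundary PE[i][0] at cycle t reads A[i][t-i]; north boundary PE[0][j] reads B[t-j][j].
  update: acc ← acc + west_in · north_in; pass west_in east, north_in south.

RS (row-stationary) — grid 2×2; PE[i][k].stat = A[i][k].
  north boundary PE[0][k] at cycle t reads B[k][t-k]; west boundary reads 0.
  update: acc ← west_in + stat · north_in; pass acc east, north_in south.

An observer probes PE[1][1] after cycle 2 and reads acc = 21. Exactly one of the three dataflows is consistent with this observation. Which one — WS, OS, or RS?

— WS: 2×2; PE[1][1] trace:
  t=0 PE[1][1]: acc=0 h=0 v=0
  t=1 PE[1][1]: acc=0 h=0 v=0
  t=2 PE[1][1]: acc=21 h=3 v=21
— OS: 2×2; PE[1][1] trace:
  t=0 PE[1][1]: acc=0 h=0 v=0
  t=1 PE[1][1]: acc=0 h=0 v=0
  t=2 PE[1][1]: acc=27 h=9 v=3
— RS: 2×2; PE[1][1] trace:
  t=0 PE[1][1]: acc=0 h=0 v=0
  t=1 PE[1][1]: acc=0 h=0 v=0
  t=2 PE[1][1]: acc=108 h=108 v=3

dataflow = WS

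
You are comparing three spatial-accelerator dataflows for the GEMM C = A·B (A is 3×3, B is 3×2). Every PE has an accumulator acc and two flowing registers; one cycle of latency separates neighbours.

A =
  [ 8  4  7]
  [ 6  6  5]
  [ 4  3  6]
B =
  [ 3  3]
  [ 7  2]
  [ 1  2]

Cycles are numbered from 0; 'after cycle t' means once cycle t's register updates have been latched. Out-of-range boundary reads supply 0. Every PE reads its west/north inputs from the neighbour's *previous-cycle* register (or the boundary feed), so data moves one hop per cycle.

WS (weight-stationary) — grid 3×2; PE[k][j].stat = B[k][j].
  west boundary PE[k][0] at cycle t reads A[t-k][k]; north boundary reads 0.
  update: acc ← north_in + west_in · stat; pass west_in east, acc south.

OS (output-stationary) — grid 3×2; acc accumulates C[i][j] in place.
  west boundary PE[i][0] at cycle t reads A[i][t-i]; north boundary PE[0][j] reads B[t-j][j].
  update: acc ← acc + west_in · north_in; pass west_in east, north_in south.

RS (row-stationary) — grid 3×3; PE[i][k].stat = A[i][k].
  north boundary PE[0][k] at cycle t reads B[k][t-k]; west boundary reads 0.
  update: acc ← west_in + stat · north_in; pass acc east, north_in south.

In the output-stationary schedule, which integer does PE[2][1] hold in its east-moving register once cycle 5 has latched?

OS 3×2: PE[2][1] cycle-by-cycle (with neighbour feeds):
  after 0 — PE[1][1] acc=0, pass-E 0, pass-S 0
  after 0 — PE[2][0] acc=0, pass-E 0, pass-S 0
  after 0 — PE[2][1] acc=0, pass-E 0, pass-S 0
  after 1 — PE[1][1] acc=0, pass-E 0, pass-S 0
  after 1 — PE[2][0] acc=0, pass-E 0, pass-S 0
  after 1 — PE[2][1] acc=0, pass-E 0, pass-S 0
  after 2 — PE[1][1] acc=18, pass-E 6, pass-S 3
  after 2 — PE[2][0] acc=12, pass-E 4, pass-S 3
  after 2 — PE[2][1] acc=0, pass-E 0, pass-S 0
  after 3 — PE[1][1] acc=30, pass-E 6, pass-S 2
  after 3 — PE[2][0] acc=33, pass-E 3, pass-S 7
  after 3 — PE[2][1] acc=12, pass-E 4, pass-S 3
  after 4 — PE[1][1] acc=40, pass-E 5, pass-S 2
  after 4 — PE[2][0] acc=39, pass-E 6, pass-S 1
  after 4 — PE[2][1] acc=18, pass-E 3, pass-S 2
  after 5 — PE[1][1] acc=40, pass-E 0, pass-S 0
  after 5 — PE[2][0] acc=39, pass-E 0, pass-S 0
  after 5 — PE[2][1] acc=30, pass-E 6, pass-S 2

register = 6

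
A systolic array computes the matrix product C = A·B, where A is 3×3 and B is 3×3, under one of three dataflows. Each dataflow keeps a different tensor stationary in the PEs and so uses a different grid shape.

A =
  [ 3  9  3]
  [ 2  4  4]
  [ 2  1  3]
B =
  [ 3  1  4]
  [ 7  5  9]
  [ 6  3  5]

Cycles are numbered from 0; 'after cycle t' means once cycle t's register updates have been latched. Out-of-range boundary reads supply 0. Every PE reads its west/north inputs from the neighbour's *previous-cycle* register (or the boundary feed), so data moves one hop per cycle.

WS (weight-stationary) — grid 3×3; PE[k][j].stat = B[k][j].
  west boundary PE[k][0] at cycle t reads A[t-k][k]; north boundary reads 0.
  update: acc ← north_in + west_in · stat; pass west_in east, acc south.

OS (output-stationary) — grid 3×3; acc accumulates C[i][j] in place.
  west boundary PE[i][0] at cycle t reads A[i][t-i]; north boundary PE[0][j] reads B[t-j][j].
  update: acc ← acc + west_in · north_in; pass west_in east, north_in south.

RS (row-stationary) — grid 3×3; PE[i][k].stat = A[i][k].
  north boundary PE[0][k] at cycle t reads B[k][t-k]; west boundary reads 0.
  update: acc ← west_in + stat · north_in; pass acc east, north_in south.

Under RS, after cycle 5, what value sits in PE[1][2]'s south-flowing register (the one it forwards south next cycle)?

RS (3×3). Following PE[1][2] plus its west/north inputs:
  after 0 — PE[0][2] acc=0, pass-E 0, pass-S 0
  after 0 — PE[1][1] acc=0, pass-E 0, pass-S 0
  after 0 — PE[1][2] acc=0, pass-E 0, pass-S 0
  after 1 — PE[0][2] acc=0, pass-E 0, pass-S 0
  after 1 — PE[1][1] acc=0, pass-E 0, pass-S 0
  after 1 — PE[1][2] acc=0, pass-E 0, pass-S 0
  after 2 — PE[0][2] acc=90, pass-E 90, pass-S 6
  after 2 — PE[1][1] acc=34, pass-E 34, pass-S 7
  after 2 — PE[1][2] acc=0, pass-E 0, pass-S 0
  after 3 — PE[0][2] acc=57, pass-E 57, pass-S 3
  after 3 — PE[1][1] acc=22, pass-E 22, pass-S 5
  after 3 — PE[1][2] acc=58, pass-E 58, pass-S 6
  after 4 — PE[0][2] acc=108, pass-E 108, pass-S 5
  after 4 — PE[1][1] acc=44, pass-E 44, pass-S 9
  after 4 — PE[1][2] acc=34, pass-E 34, pass-S 3
  after 5 — PE[0][2] acc=0, pass-E 0, pass-S 0
  after 5 — PE[1][1] acc=0, pass-E 0, pass-S 0
  after 5 — PE[1][2] acc=64, pass-E 64, pass-S 5

register = 5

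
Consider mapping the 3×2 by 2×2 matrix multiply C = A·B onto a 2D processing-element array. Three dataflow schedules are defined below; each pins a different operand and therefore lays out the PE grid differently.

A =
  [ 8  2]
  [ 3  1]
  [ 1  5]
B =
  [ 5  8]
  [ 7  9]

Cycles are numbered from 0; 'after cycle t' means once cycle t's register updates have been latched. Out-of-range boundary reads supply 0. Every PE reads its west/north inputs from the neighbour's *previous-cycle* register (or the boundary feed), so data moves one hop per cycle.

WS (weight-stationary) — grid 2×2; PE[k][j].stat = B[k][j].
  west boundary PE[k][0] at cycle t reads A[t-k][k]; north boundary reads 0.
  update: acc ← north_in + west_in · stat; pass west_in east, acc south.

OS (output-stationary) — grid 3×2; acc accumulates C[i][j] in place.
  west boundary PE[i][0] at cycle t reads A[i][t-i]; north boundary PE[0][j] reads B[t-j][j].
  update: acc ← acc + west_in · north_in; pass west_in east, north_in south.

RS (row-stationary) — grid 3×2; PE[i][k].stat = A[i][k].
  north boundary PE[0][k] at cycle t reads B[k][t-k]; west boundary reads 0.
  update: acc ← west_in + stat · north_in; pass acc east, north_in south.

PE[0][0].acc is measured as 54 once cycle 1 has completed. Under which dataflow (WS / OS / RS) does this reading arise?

dataflow = OS

— WS: 2×2; PE[0][0] trace:
  0: (0,0).acc=40  regs=<8,40>
  1: (0,0).acc=15  regs=<3,15>
— OS: 3×2; PE[0][0] trace:
  0: (0,0).acc=40  regs=<8,5>
  1: (0,0).acc=54  regs=<2,7>
— RS: 3×2; PE[0][0] trace:
  0: (0,0).acc=40  regs=<40,5>
  1: (0,0).acc=64  regs=<64,8>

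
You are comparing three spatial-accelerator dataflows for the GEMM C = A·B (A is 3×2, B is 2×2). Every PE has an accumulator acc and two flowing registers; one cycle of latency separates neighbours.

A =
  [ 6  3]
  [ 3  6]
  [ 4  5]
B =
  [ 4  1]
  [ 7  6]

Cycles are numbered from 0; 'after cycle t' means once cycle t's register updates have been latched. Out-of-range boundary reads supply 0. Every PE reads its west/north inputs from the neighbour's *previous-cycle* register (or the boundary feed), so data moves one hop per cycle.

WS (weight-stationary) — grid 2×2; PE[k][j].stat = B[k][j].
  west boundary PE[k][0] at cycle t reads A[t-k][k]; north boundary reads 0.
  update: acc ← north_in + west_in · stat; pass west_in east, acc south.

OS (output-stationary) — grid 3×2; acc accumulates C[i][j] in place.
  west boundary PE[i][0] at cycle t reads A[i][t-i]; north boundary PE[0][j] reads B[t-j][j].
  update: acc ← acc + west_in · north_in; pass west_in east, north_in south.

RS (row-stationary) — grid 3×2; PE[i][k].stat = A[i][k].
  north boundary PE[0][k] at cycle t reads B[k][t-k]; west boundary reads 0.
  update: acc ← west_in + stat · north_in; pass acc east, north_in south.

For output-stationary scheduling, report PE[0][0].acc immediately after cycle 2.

OS 3×2: PE[0][0] cycle-by-cycle (with neighbour feeds):
  t=0 PE[0][0]: acc=24 h=6 v=4
  t=1 PE[0][0]: acc=45 h=3 v=7
  t=2 PE[0][0]: acc=45 h=0 v=0

PE[0][0].acc = 45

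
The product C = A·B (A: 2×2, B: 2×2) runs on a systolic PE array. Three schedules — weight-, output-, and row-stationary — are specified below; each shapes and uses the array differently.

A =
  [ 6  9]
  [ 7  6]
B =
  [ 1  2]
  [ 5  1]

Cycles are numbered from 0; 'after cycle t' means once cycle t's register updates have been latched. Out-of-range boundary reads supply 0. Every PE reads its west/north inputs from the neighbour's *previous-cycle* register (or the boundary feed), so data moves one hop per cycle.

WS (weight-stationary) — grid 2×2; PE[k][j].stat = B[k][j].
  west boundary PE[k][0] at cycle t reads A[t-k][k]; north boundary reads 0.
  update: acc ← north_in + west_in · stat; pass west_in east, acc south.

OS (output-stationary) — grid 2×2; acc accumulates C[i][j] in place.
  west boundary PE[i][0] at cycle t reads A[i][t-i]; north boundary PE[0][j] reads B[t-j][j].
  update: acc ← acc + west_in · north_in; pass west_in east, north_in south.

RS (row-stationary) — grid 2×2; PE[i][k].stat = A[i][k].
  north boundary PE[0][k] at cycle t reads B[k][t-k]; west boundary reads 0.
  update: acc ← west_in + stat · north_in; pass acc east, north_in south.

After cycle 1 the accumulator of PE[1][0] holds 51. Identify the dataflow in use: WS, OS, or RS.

dataflow = WS

WS [2×2] PE[1][0] across cycles:
  t=0 PE[1][0]: acc=0 h=0 v=0
  t=1 PE[1][0]: acc=51 h=9 v=51
OS [2×2] PE[1][0] across cycles:
  t=0 PE[1][0]: acc=0 h=0 v=0
  t=1 PE[1][0]: acc=7 h=7 v=1
RS [2×2] PE[1][0] across cycles:
  t=0 PE[1][0]: acc=0 h=0 v=0
  t=1 PE[1][0]: acc=7 h=7 v=1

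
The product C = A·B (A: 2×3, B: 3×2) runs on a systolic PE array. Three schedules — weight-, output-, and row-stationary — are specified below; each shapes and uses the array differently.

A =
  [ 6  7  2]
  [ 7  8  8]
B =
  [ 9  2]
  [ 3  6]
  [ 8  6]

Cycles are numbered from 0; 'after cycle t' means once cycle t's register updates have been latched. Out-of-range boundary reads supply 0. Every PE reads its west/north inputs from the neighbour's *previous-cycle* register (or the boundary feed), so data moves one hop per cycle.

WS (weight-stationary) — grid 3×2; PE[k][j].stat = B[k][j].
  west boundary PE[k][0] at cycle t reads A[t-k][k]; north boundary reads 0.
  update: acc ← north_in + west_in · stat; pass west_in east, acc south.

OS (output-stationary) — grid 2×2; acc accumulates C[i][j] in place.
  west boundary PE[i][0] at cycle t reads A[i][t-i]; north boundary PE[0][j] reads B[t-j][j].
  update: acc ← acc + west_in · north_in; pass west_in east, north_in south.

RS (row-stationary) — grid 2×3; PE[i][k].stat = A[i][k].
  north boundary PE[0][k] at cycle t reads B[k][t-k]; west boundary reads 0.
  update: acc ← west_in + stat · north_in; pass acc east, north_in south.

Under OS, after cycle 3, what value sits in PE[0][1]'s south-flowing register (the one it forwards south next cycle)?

register = 6

Tracing OS — 2×2 array, target PE[0][1]:
  [0] (0,0) acc=54 (h:6 v:9)
  [0] (0,1) acc=0 (h:0 v:0)
  [1] (0,0) acc=75 (h:7 v:3)
  [1] (0,1) acc=12 (h:6 v:2)
  [2] (0,0) acc=91 (h:2 v:8)
  [2] (0,1) acc=54 (h:7 v:6)
  [3] (0,0) acc=91 (h:0 v:0)
  [3] (0,1) acc=66 (h:2 v:6)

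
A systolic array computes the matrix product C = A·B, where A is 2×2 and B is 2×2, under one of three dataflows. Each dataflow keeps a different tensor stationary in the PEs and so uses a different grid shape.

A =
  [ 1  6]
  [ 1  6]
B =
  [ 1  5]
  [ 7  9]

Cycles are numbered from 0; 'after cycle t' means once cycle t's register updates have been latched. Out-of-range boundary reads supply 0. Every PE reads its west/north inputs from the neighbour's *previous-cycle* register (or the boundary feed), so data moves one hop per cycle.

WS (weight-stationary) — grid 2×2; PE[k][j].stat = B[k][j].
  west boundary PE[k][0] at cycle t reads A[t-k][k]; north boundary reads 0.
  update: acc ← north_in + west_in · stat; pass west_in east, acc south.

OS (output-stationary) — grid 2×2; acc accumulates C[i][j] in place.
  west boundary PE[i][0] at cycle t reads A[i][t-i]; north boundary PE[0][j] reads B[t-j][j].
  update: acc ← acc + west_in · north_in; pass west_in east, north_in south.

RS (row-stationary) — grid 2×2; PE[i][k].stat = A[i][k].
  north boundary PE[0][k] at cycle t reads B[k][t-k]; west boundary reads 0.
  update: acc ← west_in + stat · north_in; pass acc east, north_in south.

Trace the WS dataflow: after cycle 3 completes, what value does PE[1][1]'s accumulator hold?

PE[1][1].acc = 59

WS (2×2). Following PE[1][1] plus its west/north inputs:
  cycle 0: PE[0][1] → acc 0, east 0, south 0
  cycle 0: PE[1][0] → acc 0, east 0, south 0
  cycle 0: PE[1][1] → acc 0, east 0, south 0
  cycle 1: PE[0][1] → acc 5, east 1, south 5
  cycle 1: PE[1][0] → acc 43, east 6, south 43
  cycle 1: PE[1][1] → acc 0, east 0, south 0
  cycle 2: PE[0][1] → acc 5, east 1, south 5
  cycle 2: PE[1][0] → acc 43, east 6, south 43
  cycle 2: PE[1][1] → acc 59, east 6, south 59
  cycle 3: PE[0][1] → acc 0, east 0, south 0
  cycle 3: PE[1][0] → acc 0, east 0, south 0
  cycle 3: PE[1][1] → acc 59, east 6, south 59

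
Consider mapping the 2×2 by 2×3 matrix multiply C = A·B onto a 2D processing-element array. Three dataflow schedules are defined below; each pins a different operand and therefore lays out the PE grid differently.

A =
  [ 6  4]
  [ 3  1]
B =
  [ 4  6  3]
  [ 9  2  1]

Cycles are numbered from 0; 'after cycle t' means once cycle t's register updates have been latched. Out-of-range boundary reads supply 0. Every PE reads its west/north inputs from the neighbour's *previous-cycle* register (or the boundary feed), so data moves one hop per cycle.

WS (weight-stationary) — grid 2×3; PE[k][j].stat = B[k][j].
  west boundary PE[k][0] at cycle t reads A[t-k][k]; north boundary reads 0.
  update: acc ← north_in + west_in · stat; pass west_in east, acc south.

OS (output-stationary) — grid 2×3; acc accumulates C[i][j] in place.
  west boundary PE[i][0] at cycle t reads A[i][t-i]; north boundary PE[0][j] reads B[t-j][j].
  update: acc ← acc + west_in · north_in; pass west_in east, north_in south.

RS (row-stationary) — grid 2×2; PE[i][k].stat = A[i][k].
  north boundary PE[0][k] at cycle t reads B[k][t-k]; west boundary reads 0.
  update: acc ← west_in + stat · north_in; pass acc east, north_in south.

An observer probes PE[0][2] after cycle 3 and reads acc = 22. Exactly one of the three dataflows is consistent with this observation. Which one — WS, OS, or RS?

dataflow = OS

WS (2×3 grid), PE[0][2]:
  @0  [0,2]  acc 0  |  →0  ↓0
  @1  [0,2]  acc 0  |  →0  ↓0
  @2  [0,2]  acc 18  |  →6  ↓18
  @3  [0,2]  acc 9  |  →3  ↓9
OS (2×3 grid), PE[0][2]:
  @0  [0,2]  acc 0  |  →0  ↓0
  @1  [0,2]  acc 0  |  →0  ↓0
  @2  [0,2]  acc 18  |  →6  ↓3
  @3  [0,2]  acc 22  |  →4  ↓1
— RS: 2×2 array has no PE[0][2].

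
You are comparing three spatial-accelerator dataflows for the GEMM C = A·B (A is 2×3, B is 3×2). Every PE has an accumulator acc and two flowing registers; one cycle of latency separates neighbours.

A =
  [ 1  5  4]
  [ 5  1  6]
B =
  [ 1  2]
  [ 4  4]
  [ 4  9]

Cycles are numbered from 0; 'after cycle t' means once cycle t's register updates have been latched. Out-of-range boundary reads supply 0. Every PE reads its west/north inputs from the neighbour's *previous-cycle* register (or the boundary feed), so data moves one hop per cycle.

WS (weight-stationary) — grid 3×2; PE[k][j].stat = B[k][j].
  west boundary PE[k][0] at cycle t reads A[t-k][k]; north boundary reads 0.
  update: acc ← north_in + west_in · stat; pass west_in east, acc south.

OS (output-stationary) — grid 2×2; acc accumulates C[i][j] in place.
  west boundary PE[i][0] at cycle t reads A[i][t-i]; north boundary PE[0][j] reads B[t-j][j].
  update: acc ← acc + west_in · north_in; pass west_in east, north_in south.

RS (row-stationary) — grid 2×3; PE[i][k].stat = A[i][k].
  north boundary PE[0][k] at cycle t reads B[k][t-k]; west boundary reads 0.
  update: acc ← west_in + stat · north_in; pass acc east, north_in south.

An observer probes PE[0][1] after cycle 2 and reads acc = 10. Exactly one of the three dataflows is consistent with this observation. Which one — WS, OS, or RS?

— WS: 3×2; PE[0][1] trace:
  after 0 — PE[0][1] acc=0, pass-E 0, pass-S 0
  after 1 — PE[0][1] acc=2, pass-E 1, pass-S 2
  after 2 — PE[0][1] acc=10, pass-E 5, pass-S 10
— OS: 2×2; PE[0][1] trace:
  after 0 — PE[0][1] acc=0, pass-E 0, pass-S 0
  after 1 — PE[0][1] acc=2, pass-E 1, pass-S 2
  after 2 — PE[0][1] acc=22, pass-E 5, pass-S 4
— RS: 2×3; PE[0][1] trace:
  after 0 — PE[0][1] acc=0, pass-E 0, pass-S 0
  after 1 — PE[0][1] acc=21, pass-E 21, pass-S 4
  after 2 — PE[0][1] acc=22, pass-E 22, pass-S 4

dataflow = WS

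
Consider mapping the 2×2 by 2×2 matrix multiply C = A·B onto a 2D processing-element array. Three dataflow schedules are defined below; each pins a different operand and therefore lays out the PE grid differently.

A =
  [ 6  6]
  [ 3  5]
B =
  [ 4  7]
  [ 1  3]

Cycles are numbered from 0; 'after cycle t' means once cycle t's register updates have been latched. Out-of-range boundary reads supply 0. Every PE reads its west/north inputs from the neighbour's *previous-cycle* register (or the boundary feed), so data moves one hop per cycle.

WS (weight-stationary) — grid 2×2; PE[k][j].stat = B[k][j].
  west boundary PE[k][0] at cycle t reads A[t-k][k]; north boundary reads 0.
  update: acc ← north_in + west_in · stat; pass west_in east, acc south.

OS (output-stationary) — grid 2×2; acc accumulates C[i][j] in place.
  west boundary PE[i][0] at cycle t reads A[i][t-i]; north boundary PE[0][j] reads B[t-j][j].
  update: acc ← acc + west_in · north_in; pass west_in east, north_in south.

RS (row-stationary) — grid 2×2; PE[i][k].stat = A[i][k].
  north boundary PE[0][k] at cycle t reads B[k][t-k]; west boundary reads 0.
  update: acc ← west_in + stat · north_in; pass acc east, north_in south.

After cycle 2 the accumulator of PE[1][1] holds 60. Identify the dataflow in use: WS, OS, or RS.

WS (2×2 grid), PE[1][1]:
  cycle 0: PE[1][1] → acc 0, east 0, south 0
  cycle 1: PE[1][1] → acc 0, east 0, south 0
  cycle 2: PE[1][1] → acc 60, east 6, south 60
OS (2×2 grid), PE[1][1]:
  cycle 0: PE[1][1] → acc 0, east 0, south 0
  cycle 1: PE[1][1] → acc 0, east 0, south 0
  cycle 2: PE[1][1] → acc 21, east 3, south 7
RS (2×2 grid), PE[1][1]:
  cycle 0: PE[1][1] → acc 0, east 0, south 0
  cycle 1: PE[1][1] → acc 0, east 0, south 0
  cycle 2: PE[1][1] → acc 17, east 17, south 1

dataflow = WS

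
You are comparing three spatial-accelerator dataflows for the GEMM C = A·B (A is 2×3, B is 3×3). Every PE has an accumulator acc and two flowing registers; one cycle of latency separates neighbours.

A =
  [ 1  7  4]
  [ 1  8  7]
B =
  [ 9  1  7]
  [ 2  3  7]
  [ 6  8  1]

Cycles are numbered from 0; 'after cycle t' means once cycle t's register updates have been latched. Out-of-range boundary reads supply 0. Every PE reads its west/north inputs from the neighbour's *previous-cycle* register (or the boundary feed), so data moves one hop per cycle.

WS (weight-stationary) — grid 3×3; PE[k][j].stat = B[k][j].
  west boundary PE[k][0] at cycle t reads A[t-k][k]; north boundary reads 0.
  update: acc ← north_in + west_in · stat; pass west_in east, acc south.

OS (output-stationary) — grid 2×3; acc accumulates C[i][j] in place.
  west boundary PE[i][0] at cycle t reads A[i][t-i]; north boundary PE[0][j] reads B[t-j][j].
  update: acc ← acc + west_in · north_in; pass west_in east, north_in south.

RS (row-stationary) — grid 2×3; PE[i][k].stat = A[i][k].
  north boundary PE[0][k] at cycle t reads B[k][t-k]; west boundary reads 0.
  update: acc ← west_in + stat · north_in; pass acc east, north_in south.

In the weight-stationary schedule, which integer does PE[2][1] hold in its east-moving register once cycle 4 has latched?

Tracing WS — 3×3 array, target PE[2][1]:
  0: (1,1).acc=0  regs=<0,0>
  0: (2,0).acc=0  regs=<0,0>
  0: (2,1).acc=0  regs=<0,0>
  1: (1,1).acc=0  regs=<0,0>
  1: (2,0).acc=0  regs=<0,0>
  1: (2,1).acc=0  regs=<0,0>
  2: (1,1).acc=22  regs=<7,22>
  2: (2,0).acc=47  regs=<4,47>
  2: (2,1).acc=0  regs=<0,0>
  3: (1,1).acc=25  regs=<8,25>
  3: (2,0).acc=67  regs=<7,67>
  3: (2,1).acc=54  regs=<4,54>
  4: (1,1).acc=0  regs=<0,0>
  4: (2,0).acc=0  regs=<0,0>
  4: (2,1).acc=81  regs=<7,81>

register = 7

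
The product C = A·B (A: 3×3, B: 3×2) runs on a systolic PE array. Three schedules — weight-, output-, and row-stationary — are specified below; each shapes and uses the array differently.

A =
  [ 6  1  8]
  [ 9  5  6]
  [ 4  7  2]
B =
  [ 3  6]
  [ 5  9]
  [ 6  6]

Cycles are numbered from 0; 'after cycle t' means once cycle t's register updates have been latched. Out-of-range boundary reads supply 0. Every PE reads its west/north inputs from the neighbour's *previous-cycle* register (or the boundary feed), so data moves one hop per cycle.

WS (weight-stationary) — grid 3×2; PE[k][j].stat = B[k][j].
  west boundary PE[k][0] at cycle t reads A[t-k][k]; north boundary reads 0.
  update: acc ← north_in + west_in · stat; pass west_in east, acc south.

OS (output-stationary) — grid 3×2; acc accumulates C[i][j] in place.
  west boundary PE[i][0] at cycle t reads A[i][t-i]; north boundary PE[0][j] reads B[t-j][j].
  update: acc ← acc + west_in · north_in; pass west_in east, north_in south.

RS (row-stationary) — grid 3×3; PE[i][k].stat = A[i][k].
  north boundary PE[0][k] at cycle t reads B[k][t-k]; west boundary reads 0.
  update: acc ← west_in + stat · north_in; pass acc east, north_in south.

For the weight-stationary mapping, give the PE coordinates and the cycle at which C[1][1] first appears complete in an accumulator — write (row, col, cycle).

(row, col, cycle) = (2, 1, 4)

WS: C[1][1] accumulates in PE[2][1]:
  t=0 PE[2][1]: acc=0 h=0 v=0
  t=1 PE[2][1]: acc=0 h=0 v=0
  t=2 PE[2][1]: acc=0 h=0 v=0
  t=3 PE[2][1]: acc=93 h=8 v=93
  t=4 PE[2][1]: acc=135 h=6 v=135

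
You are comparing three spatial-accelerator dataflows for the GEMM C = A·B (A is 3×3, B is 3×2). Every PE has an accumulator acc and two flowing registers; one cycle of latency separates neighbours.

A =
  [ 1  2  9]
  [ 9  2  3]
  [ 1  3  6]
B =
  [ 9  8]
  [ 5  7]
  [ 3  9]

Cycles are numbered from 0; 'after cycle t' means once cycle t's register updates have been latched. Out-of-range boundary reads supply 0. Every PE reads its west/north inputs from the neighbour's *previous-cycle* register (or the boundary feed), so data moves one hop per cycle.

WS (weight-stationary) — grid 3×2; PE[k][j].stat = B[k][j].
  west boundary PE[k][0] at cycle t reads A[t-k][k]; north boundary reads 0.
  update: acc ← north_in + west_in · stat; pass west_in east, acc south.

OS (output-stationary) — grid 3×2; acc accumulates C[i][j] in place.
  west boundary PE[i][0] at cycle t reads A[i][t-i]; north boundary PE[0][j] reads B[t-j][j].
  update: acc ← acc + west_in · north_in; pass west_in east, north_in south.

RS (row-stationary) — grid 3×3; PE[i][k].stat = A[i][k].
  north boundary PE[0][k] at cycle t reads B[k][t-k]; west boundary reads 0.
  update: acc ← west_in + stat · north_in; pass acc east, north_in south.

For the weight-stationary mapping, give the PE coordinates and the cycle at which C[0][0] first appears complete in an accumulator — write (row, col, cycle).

WS: C[0][0] accumulates in PE[2][0]:
  cycle 0: PE[2][0] → acc 0, east 0, south 0
  cycle 1: PE[2][0] → acc 0, east 0, south 0
  cycle 2: PE[2][0] → acc 46, east 9, south 46

(row, col, cycle) = (2, 0, 2)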